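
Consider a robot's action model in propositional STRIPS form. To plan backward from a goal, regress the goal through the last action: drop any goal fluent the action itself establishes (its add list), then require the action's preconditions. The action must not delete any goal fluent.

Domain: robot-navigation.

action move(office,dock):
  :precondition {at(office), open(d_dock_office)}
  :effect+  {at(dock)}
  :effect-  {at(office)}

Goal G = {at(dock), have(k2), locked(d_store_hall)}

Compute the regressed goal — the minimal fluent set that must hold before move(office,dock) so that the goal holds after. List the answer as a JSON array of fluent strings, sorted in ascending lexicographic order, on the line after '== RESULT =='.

Compute (G \ add) ∪ pre:
  G ∩ del = {}  (empty — regression defined)
  G \ add = {at(dock), have(k2), locked(d_store_hall)} \ {at(dock)} = {have(k2), locked(d_store_hall)}
  ∪ pre   = {have(k2), locked(d_store_hall)} ∪ {at(office), open(d_dock_office)}
          = {at(office), have(k2), locked(d_store_hall), open(d_dock_office)}

== RESULT ==
["at(office)", "have(k2)", "locked(d_store_hall)", "open(d_dock_office)"]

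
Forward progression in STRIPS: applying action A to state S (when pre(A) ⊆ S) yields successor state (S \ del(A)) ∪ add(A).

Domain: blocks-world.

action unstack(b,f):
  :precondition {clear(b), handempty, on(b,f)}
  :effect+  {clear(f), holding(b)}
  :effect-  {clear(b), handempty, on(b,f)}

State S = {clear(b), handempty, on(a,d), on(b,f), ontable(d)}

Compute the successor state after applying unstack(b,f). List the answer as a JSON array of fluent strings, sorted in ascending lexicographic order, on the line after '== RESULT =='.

Compute (S \ del) ∪ add:
  pre ⊆ S: {clear(b), handempty, on(b,f)} ⊆ S  — applicable
  S \ del = {on(a,d), ontable(d)}
  ∪ add   = {clear(f), holding(b), on(a,d), ontable(d)}

== RESULT ==
["clear(f)", "holding(b)", "on(a,d)", "ontable(d)"]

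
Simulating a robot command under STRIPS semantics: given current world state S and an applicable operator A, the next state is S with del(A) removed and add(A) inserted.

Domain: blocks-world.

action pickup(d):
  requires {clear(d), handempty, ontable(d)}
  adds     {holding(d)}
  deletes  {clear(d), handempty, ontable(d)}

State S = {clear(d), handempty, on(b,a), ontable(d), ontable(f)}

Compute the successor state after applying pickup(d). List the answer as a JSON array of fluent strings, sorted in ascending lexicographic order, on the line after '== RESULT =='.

Compute (S \ del) ∪ add:
  pre ⊆ S: {clear(d), handempty, ontable(d)} ⊆ S  — applicable
  S \ del = {on(b,a), ontable(f)}
  ∪ add   = {holding(d), on(b,a), ontable(f)}

== RESULT ==
["holding(d)", "on(b,a)", "ontable(f)"]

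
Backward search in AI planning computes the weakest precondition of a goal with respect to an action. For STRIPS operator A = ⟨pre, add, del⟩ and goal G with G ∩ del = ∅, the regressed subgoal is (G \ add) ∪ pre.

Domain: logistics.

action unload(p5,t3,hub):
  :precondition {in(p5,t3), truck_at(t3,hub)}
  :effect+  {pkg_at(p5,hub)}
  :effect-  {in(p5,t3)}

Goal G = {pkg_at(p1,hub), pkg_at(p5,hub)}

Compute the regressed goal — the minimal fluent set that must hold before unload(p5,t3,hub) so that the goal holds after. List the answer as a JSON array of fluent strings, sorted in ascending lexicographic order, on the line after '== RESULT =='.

Regress:
  G ∩ del = {}  (empty — regression defined)
  G \ add = {pkg_at(p1,hub), pkg_at(p5,hub)} \ {pkg_at(p5,hub)} = {pkg_at(p1,hub)}
  ∪ pre   = {pkg_at(p1,hub)} ∪ {in(p5,t3), truck_at(t3,hub)}
          = {in(p5,t3), pkg_at(p1,hub), truck_at(t3,hub)}

== RESULT ==
["in(p5,t3)", "pkg_at(p1,hub)", "truck_at(t3,hub)"]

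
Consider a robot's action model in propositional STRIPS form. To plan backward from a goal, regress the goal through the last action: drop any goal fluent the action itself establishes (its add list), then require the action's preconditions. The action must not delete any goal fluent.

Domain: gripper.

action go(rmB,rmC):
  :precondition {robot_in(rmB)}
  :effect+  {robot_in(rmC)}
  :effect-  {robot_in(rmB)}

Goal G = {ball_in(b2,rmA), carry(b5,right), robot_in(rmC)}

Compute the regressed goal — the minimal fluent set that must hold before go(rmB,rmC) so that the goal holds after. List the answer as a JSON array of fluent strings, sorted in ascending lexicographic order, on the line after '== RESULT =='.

Regress:
  G ∩ del = {}  (empty — regression defined)
  G \ add = {ball_in(b2,rmA), carry(b5,right), robot_in(rmC)} \ {robot_in(rmC)} = {ball_in(b2,rmA), carry(b5,right)}
  ∪ pre   = {ball_in(b2,rmA), carry(b5,right)} ∪ {robot_in(rmB)}
          = {ball_in(b2,rmA), carry(b5,right), robot_in(rmB)}

== RESULT ==
["ball_in(b2,rmA)", "carry(b5,right)", "robot_in(rmB)"]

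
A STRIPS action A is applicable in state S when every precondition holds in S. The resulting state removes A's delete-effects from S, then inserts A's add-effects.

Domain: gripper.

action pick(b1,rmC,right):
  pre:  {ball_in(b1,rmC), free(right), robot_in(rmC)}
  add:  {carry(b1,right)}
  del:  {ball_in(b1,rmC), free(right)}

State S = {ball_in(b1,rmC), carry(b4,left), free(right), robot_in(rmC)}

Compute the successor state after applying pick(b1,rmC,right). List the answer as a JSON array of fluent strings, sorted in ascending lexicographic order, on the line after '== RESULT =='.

Compute (S \ del) ∪ add:
  pre ⊆ S: {ball_in(b1,rmC), free(right), robot_in(rmC)} ⊆ S  — applicable
  S \ del = {carry(b4,left), robot_in(rmC)}
  ∪ add   = {carry(b1,right), carry(b4,left), robot_in(rmC)}

== RESULT ==
["carry(b1,right)", "carry(b4,left)", "robot_in(rmC)"]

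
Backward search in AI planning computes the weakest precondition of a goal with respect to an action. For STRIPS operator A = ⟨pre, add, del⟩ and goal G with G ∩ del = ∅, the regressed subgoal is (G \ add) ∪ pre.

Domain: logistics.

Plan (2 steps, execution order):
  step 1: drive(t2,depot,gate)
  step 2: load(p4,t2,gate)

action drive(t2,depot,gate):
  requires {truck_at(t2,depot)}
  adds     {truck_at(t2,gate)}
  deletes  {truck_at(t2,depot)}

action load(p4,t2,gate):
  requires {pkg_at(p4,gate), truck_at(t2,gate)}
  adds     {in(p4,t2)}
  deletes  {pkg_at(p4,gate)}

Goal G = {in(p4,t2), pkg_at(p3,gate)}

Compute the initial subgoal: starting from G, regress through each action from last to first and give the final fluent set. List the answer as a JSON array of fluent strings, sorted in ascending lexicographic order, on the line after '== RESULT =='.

Work backward from the goal:
  through step 2 (load(p4,t2,gate)): drop {in(p4,t2)}, keep {pkg_at(p3,gate)}, require {pkg_at(p4,gate), truck_at(t2,gate)}
    → {pkg_at(p3,gate), pkg_at(p4,gate), truck_at(t2,gate)}
  through step 1 (drive(t2,depot,gate)): drop {truck_at(t2,gate)}, keep {pkg_at(p3,gate), pkg_at(p4,gate)}, require {truck_at(t2,depot)}
    → {pkg_at(p3,gate), pkg_at(p4,gate), truck_at(t2,depot)}

== RESULT ==
["pkg_at(p3,gate)", "pkg_at(p4,gate)", "truck_at(t2,depot)"]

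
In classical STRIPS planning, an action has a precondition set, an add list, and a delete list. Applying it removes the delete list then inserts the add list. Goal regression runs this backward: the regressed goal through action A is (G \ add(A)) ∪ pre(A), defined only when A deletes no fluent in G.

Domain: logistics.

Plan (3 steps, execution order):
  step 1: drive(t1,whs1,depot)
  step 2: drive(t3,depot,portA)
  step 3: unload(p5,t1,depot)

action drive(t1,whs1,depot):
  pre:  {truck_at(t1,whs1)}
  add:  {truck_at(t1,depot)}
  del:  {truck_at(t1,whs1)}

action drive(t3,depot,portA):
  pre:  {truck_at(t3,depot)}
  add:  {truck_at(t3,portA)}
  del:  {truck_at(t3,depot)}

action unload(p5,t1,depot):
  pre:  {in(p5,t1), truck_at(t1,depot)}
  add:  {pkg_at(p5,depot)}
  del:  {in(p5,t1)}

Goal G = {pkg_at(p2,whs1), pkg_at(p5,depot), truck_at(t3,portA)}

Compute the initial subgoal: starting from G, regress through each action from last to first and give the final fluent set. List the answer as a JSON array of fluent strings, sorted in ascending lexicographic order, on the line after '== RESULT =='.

Work backward from the goal:
  through step 3 (unload(p5,t1,depot)): drop {pkg_at(p5,depot)}, keep {pkg_at(p2,whs1), truck_at(t3,portA)}, require {in(p5,t1), truck_at(t1,depot)}
    → {in(p5,t1), pkg_at(p2,whs1), truck_at(t1,depot), truck_at(t3,portA)}
  through step 2 (drive(t3,depot,portA)): drop {truck_at(t3,portA)}, keep {in(p5,t1), pkg_at(p2,whs1), truck_at(t1,depot)}, require {truck_at(t3,depot)}
    → {in(p5,t1), pkg_at(p2,whs1), truck_at(t1,depot), truck_at(t3,depot)}
  through step 1 (drive(t1,whs1,depot)): drop {truck_at(t1,depot)}, keep {in(p5,t1), pkg_at(p2,whs1), truck_at(t3,depot)}, require {truck_at(t1,whs1)}
    → {in(p5,t1), pkg_at(p2,whs1), truck_at(t1,whs1), truck_at(t3,depot)}

== RESULT ==
["in(p5,t1)", "pkg_at(p2,whs1)", "truck_at(t1,whs1)", "truck_at(t3,depot)"]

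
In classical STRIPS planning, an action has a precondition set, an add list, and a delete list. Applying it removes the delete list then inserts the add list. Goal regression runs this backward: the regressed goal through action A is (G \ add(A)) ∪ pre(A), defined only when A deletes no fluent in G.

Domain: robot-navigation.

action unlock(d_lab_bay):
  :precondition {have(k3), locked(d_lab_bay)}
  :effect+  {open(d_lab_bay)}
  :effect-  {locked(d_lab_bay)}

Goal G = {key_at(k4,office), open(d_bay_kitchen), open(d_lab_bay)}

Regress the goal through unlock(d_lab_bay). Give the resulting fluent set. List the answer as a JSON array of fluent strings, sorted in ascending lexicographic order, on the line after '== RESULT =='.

Regress:
  G ∩ del = {}  (empty — regression defined)
  G \ add = {key_at(k4,office), open(d_bay_kitchen), open(d_lab_bay)} \ {open(d_lab_bay)} = {key_at(k4,office), open(d_bay_kitchen)}
  ∪ pre   = {key_at(k4,office), open(d_bay_kitchen)} ∪ {have(k3), locked(d_lab_bay)}
          = {have(k3), key_at(k4,office), locked(d_lab_bay), open(d_bay_kitchen)}

== RESULT ==
["have(k3)", "key_at(k4,office)", "locked(d_lab_bay)", "open(d_bay_kitchen)"]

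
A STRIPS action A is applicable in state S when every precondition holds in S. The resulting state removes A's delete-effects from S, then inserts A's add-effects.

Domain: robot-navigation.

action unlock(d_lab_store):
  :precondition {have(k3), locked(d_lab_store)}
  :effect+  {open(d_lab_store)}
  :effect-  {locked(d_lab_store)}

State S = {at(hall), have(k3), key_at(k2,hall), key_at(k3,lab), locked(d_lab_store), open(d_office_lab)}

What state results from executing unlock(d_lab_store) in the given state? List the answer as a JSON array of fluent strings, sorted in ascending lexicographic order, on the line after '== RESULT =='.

Progress:
  pre ⊆ S: {have(k3), locked(d_lab_store)} ⊆ S  — applicable
  S \ del = {at(hall), have(k3), key_at(k2,hall), key_at(k3,lab), open(d_office_lab)}
  ∪ add   = {at(hall), have(k3), key_at(k2,hall), key_at(k3,lab), open(d_lab_store), open(d_office_lab)}

== RESULT ==
["at(hall)", "have(k3)", "key_at(k2,hall)", "key_at(k3,lab)", "open(d_lab_store)", "open(d_office_lab)"]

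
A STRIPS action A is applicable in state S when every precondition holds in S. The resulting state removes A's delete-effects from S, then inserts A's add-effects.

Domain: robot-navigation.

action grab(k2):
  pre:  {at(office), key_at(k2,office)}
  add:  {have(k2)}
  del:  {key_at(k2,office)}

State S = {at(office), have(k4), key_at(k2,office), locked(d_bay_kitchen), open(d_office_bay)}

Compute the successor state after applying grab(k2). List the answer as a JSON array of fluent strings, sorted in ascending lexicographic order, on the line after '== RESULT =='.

Progress:
  pre ⊆ S: {at(office), key_at(k2,office)} ⊆ S  — applicable
  S \ del = {at(office), have(k4), locked(d_bay_kitchen), open(d_office_bay)}
  ∪ add   = {at(office), have(k2), have(k4), locked(d_bay_kitchen), open(d_office_bay)}

== RESULT ==
["at(office)", "have(k2)", "have(k4)", "locked(d_bay_kitchen)", "open(d_office_bay)"]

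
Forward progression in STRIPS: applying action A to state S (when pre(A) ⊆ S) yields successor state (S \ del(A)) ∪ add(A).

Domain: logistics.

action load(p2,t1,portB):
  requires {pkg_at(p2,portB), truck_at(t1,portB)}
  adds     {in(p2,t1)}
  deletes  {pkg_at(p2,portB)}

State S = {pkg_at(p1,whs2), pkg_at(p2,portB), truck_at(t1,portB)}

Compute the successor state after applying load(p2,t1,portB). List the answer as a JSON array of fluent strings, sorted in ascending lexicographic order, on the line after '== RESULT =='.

Compute (S \ del) ∪ add:
  pre ⊆ S: {pkg_at(p2,portB), truck_at(t1,portB)} ⊆ S  — applicable
  S \ del = {pkg_at(p1,whs2), truck_at(t1,portB)}
  ∪ add   = {in(p2,t1), pkg_at(p1,whs2), truck_at(t1,portB)}

== RESULT ==
["in(p2,t1)", "pkg_at(p1,whs2)", "truck_at(t1,portB)"]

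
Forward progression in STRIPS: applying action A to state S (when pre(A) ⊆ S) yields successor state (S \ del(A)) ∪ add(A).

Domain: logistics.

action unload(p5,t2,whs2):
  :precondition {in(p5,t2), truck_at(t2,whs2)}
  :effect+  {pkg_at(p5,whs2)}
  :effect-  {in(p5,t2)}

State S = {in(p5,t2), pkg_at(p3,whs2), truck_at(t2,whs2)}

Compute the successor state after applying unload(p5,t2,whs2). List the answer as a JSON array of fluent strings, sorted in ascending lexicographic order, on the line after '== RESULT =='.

Compute (S \ del) ∪ add:
  pre ⊆ S: {in(p5,t2), truck_at(t2,whs2)} ⊆ S  — applicable
  S \ del = {pkg_at(p3,whs2), truck_at(t2,whs2)}
  ∪ add   = {pkg_at(p3,whs2), pkg_at(p5,whs2), truck_at(t2,whs2)}

== RESULT ==
["pkg_at(p3,whs2)", "pkg_at(p5,whs2)", "truck_at(t2,whs2)"]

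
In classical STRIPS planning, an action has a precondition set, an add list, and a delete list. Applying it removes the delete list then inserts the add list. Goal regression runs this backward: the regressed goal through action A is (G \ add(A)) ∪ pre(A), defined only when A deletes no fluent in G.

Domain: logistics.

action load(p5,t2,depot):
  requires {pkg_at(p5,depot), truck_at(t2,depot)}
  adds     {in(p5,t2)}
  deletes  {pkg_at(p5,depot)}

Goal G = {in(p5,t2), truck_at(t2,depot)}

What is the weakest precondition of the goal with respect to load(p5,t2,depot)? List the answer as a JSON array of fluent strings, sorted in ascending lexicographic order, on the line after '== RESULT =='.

Compute (G \ add) ∪ pre:
  G ∩ del = {}  (empty — regression defined)
  G \ add = {in(p5,t2), truck_at(t2,depot)} \ {in(p5,t2)} = {truck_at(t2,depot)}
  ∪ pre   = {truck_at(t2,depot)} ∪ {pkg_at(p5,depot), truck_at(t2,depot)}
          = {pkg_at(p5,depot), truck_at(t2,depot)}

== RESULT ==
["pkg_at(p5,depot)", "truck_at(t2,depot)"]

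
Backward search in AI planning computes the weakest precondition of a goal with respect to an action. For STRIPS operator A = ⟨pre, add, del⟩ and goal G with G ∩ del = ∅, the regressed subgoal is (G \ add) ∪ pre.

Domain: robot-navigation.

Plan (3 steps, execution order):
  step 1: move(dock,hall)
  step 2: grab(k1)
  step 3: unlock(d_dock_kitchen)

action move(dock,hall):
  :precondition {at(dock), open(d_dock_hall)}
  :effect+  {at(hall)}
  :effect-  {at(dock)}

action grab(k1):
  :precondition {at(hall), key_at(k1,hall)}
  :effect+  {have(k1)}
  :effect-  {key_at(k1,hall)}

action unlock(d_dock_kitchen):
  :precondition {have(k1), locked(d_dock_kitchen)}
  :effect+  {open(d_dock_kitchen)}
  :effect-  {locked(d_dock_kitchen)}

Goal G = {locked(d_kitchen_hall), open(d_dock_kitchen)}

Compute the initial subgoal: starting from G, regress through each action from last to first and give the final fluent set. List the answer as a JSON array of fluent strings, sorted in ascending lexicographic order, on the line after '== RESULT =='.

Work backward from the goal:
  through step 3 (unlock(d_dock_kitchen)): drop {open(d_dock_kitchen)}, keep {locked(d_kitchen_hall)}, require {have(k1), locked(d_dock_kitchen)}
    → {have(k1), locked(d_dock_kitchen), locked(d_kitchen_hall)}
  through step 2 (grab(k1)): drop {have(k1)}, keep {locked(d_dock_kitchen), locked(d_kitchen_hall)}, require {at(hall), key_at(k1,hall)}
    → {at(hall), key_at(k1,hall), locked(d_dock_kitchen), locked(d_kitchen_hall)}
  through step 1 (move(dock,hall)): drop {at(hall)}, keep {key_at(k1,hall), locked(d_dock_kitchen), locked(d_kitchen_hall)}, require {at(dock), open(d_dock_hall)}
    → {at(dock), key_at(k1,hall), locked(d_dock_kitchen), locked(d_kitchen_hall), open(d_dock_hall)}

== RESULT ==
["at(dock)", "key_at(k1,hall)", "locked(d_dock_kitchen)", "locked(d_kitchen_hall)", "open(d_dock_hall)"]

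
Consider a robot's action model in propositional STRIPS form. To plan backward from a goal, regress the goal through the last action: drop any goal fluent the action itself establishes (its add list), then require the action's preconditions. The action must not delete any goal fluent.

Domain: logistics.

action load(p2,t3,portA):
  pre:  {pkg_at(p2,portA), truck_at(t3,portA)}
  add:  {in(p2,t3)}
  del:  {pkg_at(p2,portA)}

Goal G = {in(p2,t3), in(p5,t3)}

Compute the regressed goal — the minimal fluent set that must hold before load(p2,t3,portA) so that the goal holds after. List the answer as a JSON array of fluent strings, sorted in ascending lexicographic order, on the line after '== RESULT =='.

Compute (G \ add) ∪ pre:
  G ∩ del = {}  (empty — regression defined)
  G \ add = {in(p2,t3), in(p5,t3)} \ {in(p2,t3)} = {in(p5,t3)}
  ∪ pre   = {in(p5,t3)} ∪ {pkg_at(p2,portA), truck_at(t3,portA)}
          = {in(p5,t3), pkg_at(p2,portA), truck_at(t3,portA)}

== RESULT ==
["in(p5,t3)", "pkg_at(p2,portA)", "truck_at(t3,portA)"]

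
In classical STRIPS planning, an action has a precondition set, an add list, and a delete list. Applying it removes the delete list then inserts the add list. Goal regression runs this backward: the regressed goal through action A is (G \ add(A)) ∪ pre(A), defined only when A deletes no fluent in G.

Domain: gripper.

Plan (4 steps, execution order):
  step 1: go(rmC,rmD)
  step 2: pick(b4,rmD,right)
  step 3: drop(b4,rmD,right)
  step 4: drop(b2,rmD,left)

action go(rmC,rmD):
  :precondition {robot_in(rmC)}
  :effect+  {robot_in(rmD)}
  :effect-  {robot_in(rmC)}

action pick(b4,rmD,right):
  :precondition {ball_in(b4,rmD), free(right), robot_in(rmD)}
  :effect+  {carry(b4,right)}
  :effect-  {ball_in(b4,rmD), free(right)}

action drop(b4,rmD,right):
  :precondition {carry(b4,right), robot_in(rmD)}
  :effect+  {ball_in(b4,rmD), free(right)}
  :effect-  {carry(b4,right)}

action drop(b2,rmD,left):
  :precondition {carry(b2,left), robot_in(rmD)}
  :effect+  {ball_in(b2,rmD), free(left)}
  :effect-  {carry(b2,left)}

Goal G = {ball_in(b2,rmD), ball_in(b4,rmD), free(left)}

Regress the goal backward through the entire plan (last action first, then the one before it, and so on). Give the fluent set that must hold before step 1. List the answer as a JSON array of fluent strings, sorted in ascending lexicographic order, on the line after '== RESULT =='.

Work backward from the goal:
  through step 4 (drop(b2,rmD,left)): drop {ball_in(b2,rmD), free(left)}, keep {ball_in(b4,rmD)}, require {carry(b2,left), robot_in(rmD)}
    → {ball_in(b4,rmD), carry(b2,left), robot_in(rmD)}
  through step 3 (drop(b4,rmD,right)): drop {ball_in(b4,rmD)}, keep {carry(b2,left), robot_in(rmD)}, require {carry(b4,right), robot_in(rmD)}
    → {carry(b2,left), carry(b4,right), robot_in(rmD)}
  through step 2 (pick(b4,rmD,right)): drop {carry(b4,right)}, keep {carry(b2,left), robot_in(rmD)}, require {ball_in(b4,rmD), free(right), robot_in(rmD)}
    → {ball_in(b4,rmD), carry(b2,left), free(right), robot_in(rmD)}
  through step 1 (go(rmC,rmD)): drop {robot_in(rmD)}, keep {ball_in(b4,rmD), carry(b2,left), free(right)}, require {robot_in(rmC)}
    → {ball_in(b4,rmD), carry(b2,left), free(right), robot_in(rmC)}

== RESULT ==
["ball_in(b4,rmD)", "carry(b2,left)", "free(right)", "robot_in(rmC)"]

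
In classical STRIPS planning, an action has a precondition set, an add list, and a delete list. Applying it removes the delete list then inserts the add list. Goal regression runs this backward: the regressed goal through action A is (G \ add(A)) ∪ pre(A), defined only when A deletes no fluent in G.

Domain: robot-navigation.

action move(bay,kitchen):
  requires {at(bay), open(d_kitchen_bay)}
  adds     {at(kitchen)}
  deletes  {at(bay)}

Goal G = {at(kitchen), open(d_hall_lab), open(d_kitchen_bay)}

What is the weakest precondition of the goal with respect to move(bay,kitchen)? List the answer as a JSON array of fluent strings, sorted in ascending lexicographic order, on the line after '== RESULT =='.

Compute (G \ add) ∪ pre:
  G ∩ del = {}  (empty — regression defined)
  G \ add = {at(kitchen), open(d_hall_lab), open(d_kitchen_bay)} \ {at(kitchen)} = {open(d_hall_lab), open(d_kitchen_bay)}
  ∪ pre   = {open(d_hall_lab), open(d_kitchen_bay)} ∪ {at(bay), open(d_kitchen_bay)}
          = {at(bay), open(d_hall_lab), open(d_kitchen_bay)}

== RESULT ==
["at(bay)", "open(d_hall_lab)", "open(d_kitchen_bay)"]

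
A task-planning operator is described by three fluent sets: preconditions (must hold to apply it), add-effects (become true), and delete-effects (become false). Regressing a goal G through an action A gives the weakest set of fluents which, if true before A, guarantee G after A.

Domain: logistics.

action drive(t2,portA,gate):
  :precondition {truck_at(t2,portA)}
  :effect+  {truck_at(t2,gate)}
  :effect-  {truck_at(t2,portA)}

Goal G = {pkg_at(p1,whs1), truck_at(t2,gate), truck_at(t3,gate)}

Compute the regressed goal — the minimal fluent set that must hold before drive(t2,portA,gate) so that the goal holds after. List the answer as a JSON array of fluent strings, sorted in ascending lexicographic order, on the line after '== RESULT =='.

Regress:
  G ∩ del = {}  (empty — regression defined)
  G \ add = {pkg_at(p1,whs1), truck_at(t2,gate), truck_at(t3,gate)} \ {truck_at(t2,gate)} = {pkg_at(p1,whs1), truck_at(t3,gate)}
  ∪ pre   = {pkg_at(p1,whs1), truck_at(t3,gate)} ∪ {truck_at(t2,portA)}
          = {pkg_at(p1,whs1), truck_at(t2,portA), truck_at(t3,gate)}

== RESULT ==
["pkg_at(p1,whs1)", "truck_at(t2,portA)", "truck_at(t3,gate)"]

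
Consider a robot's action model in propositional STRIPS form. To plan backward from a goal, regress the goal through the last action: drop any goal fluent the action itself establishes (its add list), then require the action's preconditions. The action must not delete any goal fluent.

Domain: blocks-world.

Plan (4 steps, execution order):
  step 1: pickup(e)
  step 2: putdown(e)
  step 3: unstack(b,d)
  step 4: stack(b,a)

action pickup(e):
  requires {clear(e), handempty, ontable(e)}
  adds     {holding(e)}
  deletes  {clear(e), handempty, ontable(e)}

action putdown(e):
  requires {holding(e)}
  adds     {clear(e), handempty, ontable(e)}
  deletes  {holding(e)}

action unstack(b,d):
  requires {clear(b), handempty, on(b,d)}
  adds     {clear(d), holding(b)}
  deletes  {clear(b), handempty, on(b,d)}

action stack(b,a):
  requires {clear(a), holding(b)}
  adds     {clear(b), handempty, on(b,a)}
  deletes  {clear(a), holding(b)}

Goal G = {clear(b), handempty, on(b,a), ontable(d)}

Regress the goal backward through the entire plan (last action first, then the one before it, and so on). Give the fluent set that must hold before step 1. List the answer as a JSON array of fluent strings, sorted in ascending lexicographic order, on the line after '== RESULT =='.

Regress step by step:
  through step 4 (stack(b,a)): drop {clear(b), handempty, on(b,a)}, keep {ontable(d)}, require {clear(a), holding(b)}
    → {clear(a), holding(b), ontable(d)}
  through step 3 (unstack(b,d)): drop {holding(b)}, keep {clear(a), ontable(d)}, require {clear(b), handempty, on(b,d)}
    → {clear(a), clear(b), handempty, on(b,d), ontable(d)}
  through step 2 (putdown(e)): drop {handempty}, keep {clear(a), clear(b), on(b,d), ontable(d)}, require {holding(e)}
    → {clear(a), clear(b), holding(e), on(b,d), ontable(d)}
  through step 1 (pickup(e)): drop {holding(e)}, keep {clear(a), clear(b), on(b,d), ontable(d)}, require {clear(e), handempty, ontable(e)}
    → {clear(a), clear(b), clear(e), handempty, on(b,d), ontable(d), ontable(e)}

== RESULT ==
["clear(a)", "clear(b)", "clear(e)", "handempty", "on(b,d)", "ontable(d)", "ontable(e)"]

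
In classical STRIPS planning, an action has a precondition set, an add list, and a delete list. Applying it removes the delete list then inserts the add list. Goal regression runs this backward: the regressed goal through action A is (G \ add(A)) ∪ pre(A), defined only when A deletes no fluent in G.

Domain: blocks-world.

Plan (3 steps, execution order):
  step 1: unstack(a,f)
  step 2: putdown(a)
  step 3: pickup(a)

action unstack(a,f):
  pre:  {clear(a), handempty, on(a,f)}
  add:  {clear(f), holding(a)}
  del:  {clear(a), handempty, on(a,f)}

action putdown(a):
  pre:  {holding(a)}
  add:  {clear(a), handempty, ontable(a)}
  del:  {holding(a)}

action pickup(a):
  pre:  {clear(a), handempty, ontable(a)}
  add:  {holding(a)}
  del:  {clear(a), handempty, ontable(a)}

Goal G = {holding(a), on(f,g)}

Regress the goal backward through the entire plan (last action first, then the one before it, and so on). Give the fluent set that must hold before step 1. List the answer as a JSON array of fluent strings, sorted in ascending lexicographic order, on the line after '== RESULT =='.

Work backward from the goal:
  through step 3 (pickup(a)): drop {holding(a)}, keep {on(f,g)}, require {clear(a), handempty, ontable(a)}
    → {clear(a), handempty, on(f,g), ontable(a)}
  through step 2 (putdown(a)): drop {clear(a), handempty, ontable(a)}, keep {on(f,g)}, require {holding(a)}
    → {holding(a), on(f,g)}
  through step 1 (unstack(a,f)): drop {holding(a)}, keep {on(f,g)}, require {clear(a), handempty, on(a,f)}
    → {clear(a), handempty, on(a,f), on(f,g)}

== RESULT ==
["clear(a)", "handempty", "on(a,f)", "on(f,g)"]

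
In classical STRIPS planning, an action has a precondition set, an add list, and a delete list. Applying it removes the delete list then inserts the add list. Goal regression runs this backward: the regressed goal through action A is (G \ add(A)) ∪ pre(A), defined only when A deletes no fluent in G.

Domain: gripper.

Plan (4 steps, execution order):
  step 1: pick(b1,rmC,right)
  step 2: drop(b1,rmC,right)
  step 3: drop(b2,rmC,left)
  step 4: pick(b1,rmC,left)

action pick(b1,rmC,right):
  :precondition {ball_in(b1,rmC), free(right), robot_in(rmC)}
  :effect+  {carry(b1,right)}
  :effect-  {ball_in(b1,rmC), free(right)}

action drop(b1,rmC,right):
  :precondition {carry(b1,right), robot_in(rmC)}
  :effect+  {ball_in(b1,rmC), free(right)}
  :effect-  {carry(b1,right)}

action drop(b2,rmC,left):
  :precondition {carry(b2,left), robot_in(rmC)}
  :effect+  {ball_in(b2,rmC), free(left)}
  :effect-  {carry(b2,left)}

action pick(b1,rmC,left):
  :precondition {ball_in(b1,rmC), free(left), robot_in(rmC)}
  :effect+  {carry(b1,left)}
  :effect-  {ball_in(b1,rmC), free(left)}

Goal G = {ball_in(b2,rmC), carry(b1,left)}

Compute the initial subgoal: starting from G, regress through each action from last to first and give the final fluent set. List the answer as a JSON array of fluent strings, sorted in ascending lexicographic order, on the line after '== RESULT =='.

Regress step by step:
  through step 4 (pick(b1,rmC,left)): drop {carry(b1,left)}, keep {ball_in(b2,rmC)}, require {ball_in(b1,rmC), free(left), robot_in(rmC)}
    → {ball_in(b1,rmC), ball_in(b2,rmC), free(left), robot_in(rmC)}
  through step 3 (drop(b2,rmC,left)): drop {ball_in(b2,rmC), free(left)}, keep {ball_in(b1,rmC), robot_in(rmC)}, require {carry(b2,left), robot_in(rmC)}
    → {ball_in(b1,rmC), carry(b2,left), robot_in(rmC)}
  through step 2 (drop(b1,rmC,right)): drop {ball_in(b1,rmC)}, keep {carry(b2,left), robot_in(rmC)}, require {carry(b1,right), robot_in(rmC)}
    → {carry(b1,right), carry(b2,left), robot_in(rmC)}
  through step 1 (pick(b1,rmC,right)): drop {carry(b1,right)}, keep {carry(b2,left), robot_in(rmC)}, require {ball_in(b1,rmC), free(right), robot_in(rmC)}
    → {ball_in(b1,rmC), carry(b2,left), free(right), robot_in(rmC)}

== RESULT ==
["ball_in(b1,rmC)", "carry(b2,left)", "free(right)", "robot_in(rmC)"]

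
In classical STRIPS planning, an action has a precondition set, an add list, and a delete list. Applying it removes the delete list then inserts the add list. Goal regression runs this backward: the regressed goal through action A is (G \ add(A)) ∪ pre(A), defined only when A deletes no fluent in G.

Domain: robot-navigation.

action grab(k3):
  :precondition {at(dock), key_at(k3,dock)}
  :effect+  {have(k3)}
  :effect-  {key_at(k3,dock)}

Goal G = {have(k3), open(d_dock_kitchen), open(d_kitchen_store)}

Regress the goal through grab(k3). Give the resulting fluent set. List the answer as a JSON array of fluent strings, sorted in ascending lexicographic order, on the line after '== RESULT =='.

Compute (G \ add) ∪ pre:
  G ∩ del = {}  (empty — regression defined)
  G \ add = {have(k3), open(d_dock_kitchen), open(d_kitchen_store)} \ {have(k3)} = {open(d_dock_kitchen), open(d_kitchen_store)}
  ∪ pre   = {open(d_dock_kitchen), open(d_kitchen_store)} ∪ {at(dock), key_at(k3,dock)}
          = {at(dock), key_at(k3,dock), open(d_dock_kitchen), open(d_kitchen_store)}

== RESULT ==
["at(dock)", "key_at(k3,dock)", "open(d_dock_kitchen)", "open(d_kitchen_store)"]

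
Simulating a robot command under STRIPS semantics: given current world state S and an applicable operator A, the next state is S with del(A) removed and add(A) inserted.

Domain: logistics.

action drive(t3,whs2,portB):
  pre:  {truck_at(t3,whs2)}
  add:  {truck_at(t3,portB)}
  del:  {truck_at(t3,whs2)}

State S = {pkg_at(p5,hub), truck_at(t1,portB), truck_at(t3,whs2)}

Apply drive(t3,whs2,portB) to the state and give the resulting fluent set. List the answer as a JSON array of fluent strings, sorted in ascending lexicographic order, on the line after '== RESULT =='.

Compute (S \ del) ∪ add:
  pre ⊆ S: {truck_at(t3,whs2)} ⊆ S  — applicable
  S \ del = {pkg_at(p5,hub), truck_at(t1,portB)}
  ∪ add   = {pkg_at(p5,hub), truck_at(t1,portB), truck_at(t3,portB)}

== RESULT ==
["pkg_at(p5,hub)", "truck_at(t1,portB)", "truck_at(t3,portB)"]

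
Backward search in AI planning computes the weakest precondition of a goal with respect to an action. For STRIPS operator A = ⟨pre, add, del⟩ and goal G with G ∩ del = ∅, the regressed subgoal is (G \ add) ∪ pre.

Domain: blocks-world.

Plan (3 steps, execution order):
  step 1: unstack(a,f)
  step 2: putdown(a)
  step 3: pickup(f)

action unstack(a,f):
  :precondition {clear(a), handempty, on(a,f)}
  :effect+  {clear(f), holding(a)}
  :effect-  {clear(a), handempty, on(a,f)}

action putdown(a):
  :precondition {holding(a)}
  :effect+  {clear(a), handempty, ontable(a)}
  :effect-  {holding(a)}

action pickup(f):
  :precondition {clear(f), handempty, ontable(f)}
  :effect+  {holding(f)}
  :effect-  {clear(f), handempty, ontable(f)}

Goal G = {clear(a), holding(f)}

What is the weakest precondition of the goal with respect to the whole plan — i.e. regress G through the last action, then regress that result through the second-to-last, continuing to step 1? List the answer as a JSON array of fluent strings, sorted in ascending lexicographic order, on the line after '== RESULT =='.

Work backward from the goal:
  through step 3 (pickup(f)): drop {holding(f)}, keep {clear(a)}, require {clear(f), handempty, ontable(f)}
    → {clear(a), clear(f), handempty, ontable(f)}
  through step 2 (putdown(a)): drop {clear(a), handempty}, keep {clear(f), ontable(f)}, require {holding(a)}
    → {clear(f), holding(a), ontable(f)}
  through step 1 (unstack(a,f)): drop {clear(f), holding(a)}, keep {ontable(f)}, require {clear(a), handempty, on(a,f)}
    → {clear(a), handempty, on(a,f), ontable(f)}

== RESULT ==
["clear(a)", "handempty", "on(a,f)", "ontable(f)"]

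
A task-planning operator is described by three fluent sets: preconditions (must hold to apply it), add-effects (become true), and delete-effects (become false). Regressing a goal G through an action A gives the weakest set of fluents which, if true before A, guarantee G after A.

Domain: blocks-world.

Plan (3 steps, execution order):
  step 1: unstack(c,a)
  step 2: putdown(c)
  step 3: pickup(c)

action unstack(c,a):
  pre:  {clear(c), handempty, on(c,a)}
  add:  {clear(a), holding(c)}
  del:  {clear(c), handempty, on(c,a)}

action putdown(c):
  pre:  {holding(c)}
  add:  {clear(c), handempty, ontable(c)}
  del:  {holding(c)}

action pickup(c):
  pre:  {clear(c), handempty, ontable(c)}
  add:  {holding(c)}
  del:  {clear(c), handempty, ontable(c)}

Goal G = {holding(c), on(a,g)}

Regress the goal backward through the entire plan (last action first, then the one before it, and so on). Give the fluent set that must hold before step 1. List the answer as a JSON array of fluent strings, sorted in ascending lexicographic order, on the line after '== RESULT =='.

Regress step by step:
  through step 3 (pickup(c)): drop {holding(c)}, keep {on(a,g)}, require {clear(c), handempty, ontable(c)}
    → {clear(c), handempty, on(a,g), ontable(c)}
  through step 2 (putdown(c)): drop {clear(c), handempty, ontable(c)}, keep {on(a,g)}, require {holding(c)}
    → {holding(c), on(a,g)}
  through step 1 (unstack(c,a)): drop {holding(c)}, keep {on(a,g)}, require {clear(c), handempty, on(c,a)}
    → {clear(c), handempty, on(a,g), on(c,a)}

== RESULT ==
["clear(c)", "handempty", "on(a,g)", "on(c,a)"]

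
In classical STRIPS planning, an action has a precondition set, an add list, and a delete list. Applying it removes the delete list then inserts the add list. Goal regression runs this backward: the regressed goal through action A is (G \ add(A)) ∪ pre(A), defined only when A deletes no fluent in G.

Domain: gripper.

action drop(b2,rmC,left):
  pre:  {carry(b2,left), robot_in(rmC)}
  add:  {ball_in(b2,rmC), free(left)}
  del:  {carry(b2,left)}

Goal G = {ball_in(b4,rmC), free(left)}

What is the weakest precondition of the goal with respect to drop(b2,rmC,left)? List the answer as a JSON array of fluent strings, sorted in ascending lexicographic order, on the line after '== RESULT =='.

Regress:
  G ∩ del = {}  (empty — regression defined)
  G \ add = {ball_in(b4,rmC), free(left)} \ {ball_in(b2,rmC), free(left)} = {ball_in(b4,rmC)}
  ∪ pre   = {ball_in(b4,rmC)} ∪ {carry(b2,left), robot_in(rmC)}
          = {ball_in(b4,rmC), carry(b2,left), robot_in(rmC)}

== RESULT ==
["ball_in(b4,rmC)", "carry(b2,left)", "robot_in(rmC)"]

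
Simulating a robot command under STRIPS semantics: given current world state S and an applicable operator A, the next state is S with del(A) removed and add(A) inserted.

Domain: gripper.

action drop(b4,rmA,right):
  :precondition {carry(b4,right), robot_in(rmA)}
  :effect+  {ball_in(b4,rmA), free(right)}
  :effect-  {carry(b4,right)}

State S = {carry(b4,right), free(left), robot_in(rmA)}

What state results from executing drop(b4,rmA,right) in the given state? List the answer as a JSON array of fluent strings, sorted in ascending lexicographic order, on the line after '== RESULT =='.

Compute (S \ del) ∪ add:
  pre ⊆ S: {carry(b4,right), robot_in(rmA)} ⊆ S  — applicable
  S \ del = {free(left), robot_in(rmA)}
  ∪ add   = {ball_in(b4,rmA), free(left), free(right), robot_in(rmA)}

== RESULT ==
["ball_in(b4,rmA)", "free(left)", "free(right)", "robot_in(rmA)"]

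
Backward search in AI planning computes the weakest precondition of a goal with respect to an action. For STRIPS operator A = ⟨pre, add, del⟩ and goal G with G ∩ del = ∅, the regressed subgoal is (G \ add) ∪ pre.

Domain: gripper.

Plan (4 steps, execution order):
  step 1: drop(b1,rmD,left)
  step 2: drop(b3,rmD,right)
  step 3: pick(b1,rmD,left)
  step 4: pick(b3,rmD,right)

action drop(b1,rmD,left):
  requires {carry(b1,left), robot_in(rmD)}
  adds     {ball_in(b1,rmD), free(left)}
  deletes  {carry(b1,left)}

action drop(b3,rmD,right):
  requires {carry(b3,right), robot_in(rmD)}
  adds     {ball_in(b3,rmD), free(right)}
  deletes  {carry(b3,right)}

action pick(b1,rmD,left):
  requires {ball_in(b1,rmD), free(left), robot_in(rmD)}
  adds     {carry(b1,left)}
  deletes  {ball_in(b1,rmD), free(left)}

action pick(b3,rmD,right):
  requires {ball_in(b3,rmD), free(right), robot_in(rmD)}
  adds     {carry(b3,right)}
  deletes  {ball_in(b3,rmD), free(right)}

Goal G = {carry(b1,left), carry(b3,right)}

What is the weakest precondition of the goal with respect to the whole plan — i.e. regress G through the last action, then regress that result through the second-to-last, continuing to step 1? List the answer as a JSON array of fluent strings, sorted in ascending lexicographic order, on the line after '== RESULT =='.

Work backward from the goal:
  through step 4 (pick(b3,rmD,right)): drop {carry(b3,right)}, keep {carry(b1,left)}, require {ball_in(b3,rmD), free(right), robot_in(rmD)}
    → {ball_in(b3,rmD), carry(b1,left), free(right), robot_in(rmD)}
  through step 3 (pick(b1,rmD,left)): drop {carry(b1,left)}, keep {ball_in(b3,rmD), free(right), robot_in(rmD)}, require {ball_in(b1,rmD), free(left), robot_in(rmD)}
    → {ball_in(b1,rmD), ball_in(b3,rmD), free(left), free(right), robot_in(rmD)}
  through step 2 (drop(b3,rmD,right)): drop {ball_in(b3,rmD), free(right)}, keep {ball_in(b1,rmD), free(left), robot_in(rmD)}, require {carry(b3,right), robot_in(rmD)}
    → {ball_in(b1,rmD), carry(b3,right), free(left), robot_in(rmD)}
  through step 1 (drop(b1,rmD,left)): drop {ball_in(b1,rmD), free(left)}, keep {carry(b3,right), robot_in(rmD)}, require {carry(b1,left), robot_in(rmD)}
    → {carry(b1,left), carry(b3,right), robot_in(rmD)}

== RESULT ==
["carry(b1,left)", "carry(b3,right)", "robot_in(rmD)"]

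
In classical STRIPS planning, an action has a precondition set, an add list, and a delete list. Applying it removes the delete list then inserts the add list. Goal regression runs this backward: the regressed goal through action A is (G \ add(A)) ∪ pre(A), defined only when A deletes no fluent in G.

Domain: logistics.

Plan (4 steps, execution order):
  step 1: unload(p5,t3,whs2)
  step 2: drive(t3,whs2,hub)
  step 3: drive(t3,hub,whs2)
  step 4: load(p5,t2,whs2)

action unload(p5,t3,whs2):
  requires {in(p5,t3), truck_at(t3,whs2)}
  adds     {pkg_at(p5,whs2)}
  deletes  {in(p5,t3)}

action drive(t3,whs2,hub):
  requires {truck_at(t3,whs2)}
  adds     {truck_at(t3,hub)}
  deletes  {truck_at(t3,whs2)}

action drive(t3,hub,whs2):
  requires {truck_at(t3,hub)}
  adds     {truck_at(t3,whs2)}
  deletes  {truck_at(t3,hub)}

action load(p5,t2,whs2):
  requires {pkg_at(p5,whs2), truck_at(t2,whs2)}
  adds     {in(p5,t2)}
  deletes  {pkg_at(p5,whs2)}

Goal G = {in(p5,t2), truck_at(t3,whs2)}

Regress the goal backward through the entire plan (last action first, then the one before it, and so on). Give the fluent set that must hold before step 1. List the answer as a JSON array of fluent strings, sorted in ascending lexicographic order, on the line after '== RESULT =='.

Work backward from the goal:
  through step 4 (load(p5,t2,whs2)): drop {in(p5,t2)}, keep {truck_at(t3,whs2)}, require {pkg_at(p5,whs2), truck_at(t2,whs2)}
    → {pkg_at(p5,whs2), truck_at(t2,whs2), truck_at(t3,whs2)}
  through step 3 (drive(t3,hub,whs2)): drop {truck_at(t3,whs2)}, keep {pkg_at(p5,whs2), truck_at(t2,whs2)}, require {truck_at(t3,hub)}
    → {pkg_at(p5,whs2), truck_at(t2,whs2), truck_at(t3,hub)}
  through step 2 (drive(t3,whs2,hub)): drop {truck_at(t3,hub)}, keep {pkg_at(p5,whs2), truck_at(t2,whs2)}, require {truck_at(t3,whs2)}
    → {pkg_at(p5,whs2), truck_at(t2,whs2), truck_at(t3,whs2)}
  through step 1 (unload(p5,t3,whs2)): drop {pkg_at(p5,whs2)}, keep {truck_at(t2,whs2), truck_at(t3,whs2)}, require {in(p5,t3), truck_at(t3,whs2)}
    → {in(p5,t3), truck_at(t2,whs2), truck_at(t3,whs2)}

== RESULT ==
["in(p5,t3)", "truck_at(t2,whs2)", "truck_at(t3,whs2)"]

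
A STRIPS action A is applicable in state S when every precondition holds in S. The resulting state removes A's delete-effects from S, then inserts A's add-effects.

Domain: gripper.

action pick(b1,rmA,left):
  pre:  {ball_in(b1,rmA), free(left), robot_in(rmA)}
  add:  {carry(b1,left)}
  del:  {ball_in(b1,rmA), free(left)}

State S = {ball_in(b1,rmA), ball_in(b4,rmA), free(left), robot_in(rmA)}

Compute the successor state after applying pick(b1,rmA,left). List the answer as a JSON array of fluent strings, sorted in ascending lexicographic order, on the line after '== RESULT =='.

Compute (S \ del) ∪ add:
  pre ⊆ S: {ball_in(b1,rmA), free(left), robot_in(rmA)} ⊆ S  — applicable
  S \ del = {ball_in(b4,rmA), robot_in(rmA)}
  ∪ add   = {ball_in(b4,rmA), carry(b1,left), robot_in(rmA)}

== RESULT ==
["ball_in(b4,rmA)", "carry(b1,left)", "robot_in(rmA)"]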